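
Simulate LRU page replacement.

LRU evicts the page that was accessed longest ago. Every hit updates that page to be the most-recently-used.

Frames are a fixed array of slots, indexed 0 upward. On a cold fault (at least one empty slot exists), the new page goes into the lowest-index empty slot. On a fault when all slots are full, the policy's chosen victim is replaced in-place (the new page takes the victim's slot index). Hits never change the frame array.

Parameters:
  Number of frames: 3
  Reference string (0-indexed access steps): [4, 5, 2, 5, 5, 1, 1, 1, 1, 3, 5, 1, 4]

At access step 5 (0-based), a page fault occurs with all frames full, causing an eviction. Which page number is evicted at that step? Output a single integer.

Answer: 4

Derivation:
Step 0: ref 4 -> FAULT, frames=[4,-,-]
Step 1: ref 5 -> FAULT, frames=[4,5,-]
Step 2: ref 2 -> FAULT, frames=[4,5,2]
Step 3: ref 5 -> HIT, frames=[4,5,2]
Step 4: ref 5 -> HIT, frames=[4,5,2]
Step 5: ref 1 -> FAULT, evict 4, frames=[1,5,2]
At step 5: evicted page 4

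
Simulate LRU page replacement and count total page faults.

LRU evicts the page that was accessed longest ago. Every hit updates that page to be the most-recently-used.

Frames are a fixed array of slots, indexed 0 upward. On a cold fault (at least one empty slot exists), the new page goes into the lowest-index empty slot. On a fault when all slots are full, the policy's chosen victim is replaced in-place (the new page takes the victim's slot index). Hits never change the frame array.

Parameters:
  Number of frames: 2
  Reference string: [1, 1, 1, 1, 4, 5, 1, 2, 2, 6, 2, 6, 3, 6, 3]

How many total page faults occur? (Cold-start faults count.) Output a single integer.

Answer: 7

Derivation:
Step 0: ref 1 → FAULT, frames=[1,-]
Step 1: ref 1 → HIT, frames=[1,-]
Step 2: ref 1 → HIT, frames=[1,-]
Step 3: ref 1 → HIT, frames=[1,-]
Step 4: ref 4 → FAULT, frames=[1,4]
Step 5: ref 5 → FAULT (evict 1), frames=[5,4]
Step 6: ref 1 → FAULT (evict 4), frames=[5,1]
Step 7: ref 2 → FAULT (evict 5), frames=[2,1]
Step 8: ref 2 → HIT, frames=[2,1]
Step 9: ref 6 → FAULT (evict 1), frames=[2,6]
Step 10: ref 2 → HIT, frames=[2,6]
Step 11: ref 6 → HIT, frames=[2,6]
Step 12: ref 3 → FAULT (evict 2), frames=[3,6]
Step 13: ref 6 → HIT, frames=[3,6]
Step 14: ref 3 → HIT, frames=[3,6]
Total faults: 7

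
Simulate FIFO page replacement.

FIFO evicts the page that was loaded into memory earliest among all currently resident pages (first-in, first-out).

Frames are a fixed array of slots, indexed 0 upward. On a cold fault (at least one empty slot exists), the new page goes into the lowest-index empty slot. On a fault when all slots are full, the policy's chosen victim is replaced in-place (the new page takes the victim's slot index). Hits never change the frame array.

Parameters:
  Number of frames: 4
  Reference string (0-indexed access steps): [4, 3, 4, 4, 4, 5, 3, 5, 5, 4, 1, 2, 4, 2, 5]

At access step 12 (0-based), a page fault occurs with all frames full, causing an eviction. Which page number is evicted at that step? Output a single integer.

Step 0: ref 4 -> FAULT, frames=[4,-,-,-]
Step 1: ref 3 -> FAULT, frames=[4,3,-,-]
Step 2: ref 4 -> HIT, frames=[4,3,-,-]
Step 3: ref 4 -> HIT, frames=[4,3,-,-]
Step 4: ref 4 -> HIT, frames=[4,3,-,-]
Step 5: ref 5 -> FAULT, frames=[4,3,5,-]
Step 6: ref 3 -> HIT, frames=[4,3,5,-]
Step 7: ref 5 -> HIT, frames=[4,3,5,-]
Step 8: ref 5 -> HIT, frames=[4,3,5,-]
Step 9: ref 4 -> HIT, frames=[4,3,5,-]
Step 10: ref 1 -> FAULT, frames=[4,3,5,1]
Step 11: ref 2 -> FAULT, evict 4, frames=[2,3,5,1]
Step 12: ref 4 -> FAULT, evict 3, frames=[2,4,5,1]
At step 12: evicted page 3

Answer: 3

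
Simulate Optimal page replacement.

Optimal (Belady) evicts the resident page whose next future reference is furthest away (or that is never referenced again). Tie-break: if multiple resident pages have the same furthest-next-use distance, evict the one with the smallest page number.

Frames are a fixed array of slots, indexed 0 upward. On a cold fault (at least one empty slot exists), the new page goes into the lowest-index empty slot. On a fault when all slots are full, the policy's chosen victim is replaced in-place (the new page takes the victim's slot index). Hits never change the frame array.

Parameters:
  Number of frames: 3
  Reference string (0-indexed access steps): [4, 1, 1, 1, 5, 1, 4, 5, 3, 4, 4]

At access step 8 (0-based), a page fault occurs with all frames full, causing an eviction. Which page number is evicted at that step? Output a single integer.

Answer: 1

Derivation:
Step 0: ref 4 -> FAULT, frames=[4,-,-]
Step 1: ref 1 -> FAULT, frames=[4,1,-]
Step 2: ref 1 -> HIT, frames=[4,1,-]
Step 3: ref 1 -> HIT, frames=[4,1,-]
Step 4: ref 5 -> FAULT, frames=[4,1,5]
Step 5: ref 1 -> HIT, frames=[4,1,5]
Step 6: ref 4 -> HIT, frames=[4,1,5]
Step 7: ref 5 -> HIT, frames=[4,1,5]
Step 8: ref 3 -> FAULT, evict 1, frames=[4,3,5]
At step 8: evicted page 1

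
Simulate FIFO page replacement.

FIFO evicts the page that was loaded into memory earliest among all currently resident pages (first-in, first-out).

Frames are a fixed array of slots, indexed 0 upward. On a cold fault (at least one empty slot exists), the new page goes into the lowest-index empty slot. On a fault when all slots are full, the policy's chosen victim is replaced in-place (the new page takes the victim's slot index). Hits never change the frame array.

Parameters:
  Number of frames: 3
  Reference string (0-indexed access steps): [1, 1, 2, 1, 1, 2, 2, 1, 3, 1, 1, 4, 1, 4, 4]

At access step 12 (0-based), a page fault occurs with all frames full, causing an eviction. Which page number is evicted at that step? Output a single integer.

Step 0: ref 1 -> FAULT, frames=[1,-,-]
Step 1: ref 1 -> HIT, frames=[1,-,-]
Step 2: ref 2 -> FAULT, frames=[1,2,-]
Step 3: ref 1 -> HIT, frames=[1,2,-]
Step 4: ref 1 -> HIT, frames=[1,2,-]
Step 5: ref 2 -> HIT, frames=[1,2,-]
Step 6: ref 2 -> HIT, frames=[1,2,-]
Step 7: ref 1 -> HIT, frames=[1,2,-]
Step 8: ref 3 -> FAULT, frames=[1,2,3]
Step 9: ref 1 -> HIT, frames=[1,2,3]
Step 10: ref 1 -> HIT, frames=[1,2,3]
Step 11: ref 4 -> FAULT, evict 1, frames=[4,2,3]
Step 12: ref 1 -> FAULT, evict 2, frames=[4,1,3]
At step 12: evicted page 2

Answer: 2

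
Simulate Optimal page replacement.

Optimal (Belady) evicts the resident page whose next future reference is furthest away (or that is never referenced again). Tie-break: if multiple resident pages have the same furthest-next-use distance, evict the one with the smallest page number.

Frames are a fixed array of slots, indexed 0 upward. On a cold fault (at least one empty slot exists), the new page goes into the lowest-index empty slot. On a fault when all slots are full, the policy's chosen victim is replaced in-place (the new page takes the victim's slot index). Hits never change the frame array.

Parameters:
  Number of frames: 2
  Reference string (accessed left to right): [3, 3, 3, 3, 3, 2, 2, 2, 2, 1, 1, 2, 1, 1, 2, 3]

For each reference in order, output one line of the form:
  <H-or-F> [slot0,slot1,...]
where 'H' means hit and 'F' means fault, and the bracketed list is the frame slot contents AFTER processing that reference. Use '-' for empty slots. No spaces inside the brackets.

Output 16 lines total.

F [3,-]
H [3,-]
H [3,-]
H [3,-]
H [3,-]
F [3,2]
H [3,2]
H [3,2]
H [3,2]
F [1,2]
H [1,2]
H [1,2]
H [1,2]
H [1,2]
H [1,2]
F [3,2]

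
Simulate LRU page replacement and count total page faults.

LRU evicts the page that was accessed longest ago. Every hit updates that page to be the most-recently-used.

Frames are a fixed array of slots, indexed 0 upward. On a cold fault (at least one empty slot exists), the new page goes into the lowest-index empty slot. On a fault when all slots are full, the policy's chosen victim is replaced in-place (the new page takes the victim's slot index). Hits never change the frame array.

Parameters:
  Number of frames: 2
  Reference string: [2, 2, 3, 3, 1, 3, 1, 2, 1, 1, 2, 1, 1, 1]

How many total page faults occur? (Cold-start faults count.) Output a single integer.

Answer: 4

Derivation:
Step 0: ref 2 → FAULT, frames=[2,-]
Step 1: ref 2 → HIT, frames=[2,-]
Step 2: ref 3 → FAULT, frames=[2,3]
Step 3: ref 3 → HIT, frames=[2,3]
Step 4: ref 1 → FAULT (evict 2), frames=[1,3]
Step 5: ref 3 → HIT, frames=[1,3]
Step 6: ref 1 → HIT, frames=[1,3]
Step 7: ref 2 → FAULT (evict 3), frames=[1,2]
Step 8: ref 1 → HIT, frames=[1,2]
Step 9: ref 1 → HIT, frames=[1,2]
Step 10: ref 2 → HIT, frames=[1,2]
Step 11: ref 1 → HIT, frames=[1,2]
Step 12: ref 1 → HIT, frames=[1,2]
Step 13: ref 1 → HIT, frames=[1,2]
Total faults: 4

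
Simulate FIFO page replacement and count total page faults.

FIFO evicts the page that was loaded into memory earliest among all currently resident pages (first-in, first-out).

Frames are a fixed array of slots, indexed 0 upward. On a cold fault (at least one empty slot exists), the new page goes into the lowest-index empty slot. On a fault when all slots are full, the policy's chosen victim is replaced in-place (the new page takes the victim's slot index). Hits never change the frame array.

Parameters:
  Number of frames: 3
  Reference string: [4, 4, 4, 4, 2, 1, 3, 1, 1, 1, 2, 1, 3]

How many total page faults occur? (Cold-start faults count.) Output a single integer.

Step 0: ref 4 → FAULT, frames=[4,-,-]
Step 1: ref 4 → HIT, frames=[4,-,-]
Step 2: ref 4 → HIT, frames=[4,-,-]
Step 3: ref 4 → HIT, frames=[4,-,-]
Step 4: ref 2 → FAULT, frames=[4,2,-]
Step 5: ref 1 → FAULT, frames=[4,2,1]
Step 6: ref 3 → FAULT (evict 4), frames=[3,2,1]
Step 7: ref 1 → HIT, frames=[3,2,1]
Step 8: ref 1 → HIT, frames=[3,2,1]
Step 9: ref 1 → HIT, frames=[3,2,1]
Step 10: ref 2 → HIT, frames=[3,2,1]
Step 11: ref 1 → HIT, frames=[3,2,1]
Step 12: ref 3 → HIT, frames=[3,2,1]
Total faults: 4

Answer: 4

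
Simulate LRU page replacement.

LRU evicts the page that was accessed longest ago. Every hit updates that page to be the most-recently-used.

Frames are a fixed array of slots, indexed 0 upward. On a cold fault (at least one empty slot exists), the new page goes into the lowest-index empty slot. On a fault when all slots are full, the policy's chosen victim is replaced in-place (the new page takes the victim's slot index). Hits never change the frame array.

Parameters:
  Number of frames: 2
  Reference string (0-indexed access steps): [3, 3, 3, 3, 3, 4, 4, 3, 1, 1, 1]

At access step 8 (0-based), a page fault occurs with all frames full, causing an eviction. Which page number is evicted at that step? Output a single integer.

Answer: 4

Derivation:
Step 0: ref 3 -> FAULT, frames=[3,-]
Step 1: ref 3 -> HIT, frames=[3,-]
Step 2: ref 3 -> HIT, frames=[3,-]
Step 3: ref 3 -> HIT, frames=[3,-]
Step 4: ref 3 -> HIT, frames=[3,-]
Step 5: ref 4 -> FAULT, frames=[3,4]
Step 6: ref 4 -> HIT, frames=[3,4]
Step 7: ref 3 -> HIT, frames=[3,4]
Step 8: ref 1 -> FAULT, evict 4, frames=[3,1]
At step 8: evicted page 4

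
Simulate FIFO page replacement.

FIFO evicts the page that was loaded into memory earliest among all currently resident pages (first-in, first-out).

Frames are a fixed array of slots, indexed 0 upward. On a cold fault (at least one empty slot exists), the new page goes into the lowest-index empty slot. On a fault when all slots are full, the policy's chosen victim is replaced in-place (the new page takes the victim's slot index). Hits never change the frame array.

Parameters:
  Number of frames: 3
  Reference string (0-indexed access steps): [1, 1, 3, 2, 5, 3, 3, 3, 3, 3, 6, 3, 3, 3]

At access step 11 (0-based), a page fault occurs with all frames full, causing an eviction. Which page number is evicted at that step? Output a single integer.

Step 0: ref 1 -> FAULT, frames=[1,-,-]
Step 1: ref 1 -> HIT, frames=[1,-,-]
Step 2: ref 3 -> FAULT, frames=[1,3,-]
Step 3: ref 2 -> FAULT, frames=[1,3,2]
Step 4: ref 5 -> FAULT, evict 1, frames=[5,3,2]
Step 5: ref 3 -> HIT, frames=[5,3,2]
Step 6: ref 3 -> HIT, frames=[5,3,2]
Step 7: ref 3 -> HIT, frames=[5,3,2]
Step 8: ref 3 -> HIT, frames=[5,3,2]
Step 9: ref 3 -> HIT, frames=[5,3,2]
Step 10: ref 6 -> FAULT, evict 3, frames=[5,6,2]
Step 11: ref 3 -> FAULT, evict 2, frames=[5,6,3]
At step 11: evicted page 2

Answer: 2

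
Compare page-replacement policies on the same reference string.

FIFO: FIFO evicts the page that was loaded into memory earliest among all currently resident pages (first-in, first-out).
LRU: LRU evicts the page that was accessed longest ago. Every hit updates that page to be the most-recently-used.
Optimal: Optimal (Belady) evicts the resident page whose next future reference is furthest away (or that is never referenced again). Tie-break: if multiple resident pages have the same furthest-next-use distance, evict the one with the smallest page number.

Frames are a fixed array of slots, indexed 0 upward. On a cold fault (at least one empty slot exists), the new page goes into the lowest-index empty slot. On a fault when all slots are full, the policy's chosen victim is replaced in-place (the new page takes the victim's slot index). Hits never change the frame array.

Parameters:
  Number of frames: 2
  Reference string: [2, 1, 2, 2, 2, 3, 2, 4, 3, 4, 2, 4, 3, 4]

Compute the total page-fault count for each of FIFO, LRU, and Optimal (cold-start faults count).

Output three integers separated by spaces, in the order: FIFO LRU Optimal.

--- FIFO ---
  step 0: ref 2 -> FAULT, frames=[2,-] (faults so far: 1)
  step 1: ref 1 -> FAULT, frames=[2,1] (faults so far: 2)
  step 2: ref 2 -> HIT, frames=[2,1] (faults so far: 2)
  step 3: ref 2 -> HIT, frames=[2,1] (faults so far: 2)
  step 4: ref 2 -> HIT, frames=[2,1] (faults so far: 2)
  step 5: ref 3 -> FAULT, evict 2, frames=[3,1] (faults so far: 3)
  step 6: ref 2 -> FAULT, evict 1, frames=[3,2] (faults so far: 4)
  step 7: ref 4 -> FAULT, evict 3, frames=[4,2] (faults so far: 5)
  step 8: ref 3 -> FAULT, evict 2, frames=[4,3] (faults so far: 6)
  step 9: ref 4 -> HIT, frames=[4,3] (faults so far: 6)
  step 10: ref 2 -> FAULT, evict 4, frames=[2,3] (faults so far: 7)
  step 11: ref 4 -> FAULT, evict 3, frames=[2,4] (faults so far: 8)
  step 12: ref 3 -> FAULT, evict 2, frames=[3,4] (faults so far: 9)
  step 13: ref 4 -> HIT, frames=[3,4] (faults so far: 9)
  FIFO total faults: 9
--- LRU ---
  step 0: ref 2 -> FAULT, frames=[2,-] (faults so far: 1)
  step 1: ref 1 -> FAULT, frames=[2,1] (faults so far: 2)
  step 2: ref 2 -> HIT, frames=[2,1] (faults so far: 2)
  step 3: ref 2 -> HIT, frames=[2,1] (faults so far: 2)
  step 4: ref 2 -> HIT, frames=[2,1] (faults so far: 2)
  step 5: ref 3 -> FAULT, evict 1, frames=[2,3] (faults so far: 3)
  step 6: ref 2 -> HIT, frames=[2,3] (faults so far: 3)
  step 7: ref 4 -> FAULT, evict 3, frames=[2,4] (faults so far: 4)
  step 8: ref 3 -> FAULT, evict 2, frames=[3,4] (faults so far: 5)
  step 9: ref 4 -> HIT, frames=[3,4] (faults so far: 5)
  step 10: ref 2 -> FAULT, evict 3, frames=[2,4] (faults so far: 6)
  step 11: ref 4 -> HIT, frames=[2,4] (faults so far: 6)
  step 12: ref 3 -> FAULT, evict 2, frames=[3,4] (faults so far: 7)
  step 13: ref 4 -> HIT, frames=[3,4] (faults so far: 7)
  LRU total faults: 7
--- Optimal ---
  step 0: ref 2 -> FAULT, frames=[2,-] (faults so far: 1)
  step 1: ref 1 -> FAULT, frames=[2,1] (faults so far: 2)
  step 2: ref 2 -> HIT, frames=[2,1] (faults so far: 2)
  step 3: ref 2 -> HIT, frames=[2,1] (faults so far: 2)
  step 4: ref 2 -> HIT, frames=[2,1] (faults so far: 2)
  step 5: ref 3 -> FAULT, evict 1, frames=[2,3] (faults so far: 3)
  step 6: ref 2 -> HIT, frames=[2,3] (faults so far: 3)
  step 7: ref 4 -> FAULT, evict 2, frames=[4,3] (faults so far: 4)
  step 8: ref 3 -> HIT, frames=[4,3] (faults so far: 4)
  step 9: ref 4 -> HIT, frames=[4,3] (faults so far: 4)
  step 10: ref 2 -> FAULT, evict 3, frames=[4,2] (faults so far: 5)
  step 11: ref 4 -> HIT, frames=[4,2] (faults so far: 5)
  step 12: ref 3 -> FAULT, evict 2, frames=[4,3] (faults so far: 6)
  step 13: ref 4 -> HIT, frames=[4,3] (faults so far: 6)
  Optimal total faults: 6

Answer: 9 7 6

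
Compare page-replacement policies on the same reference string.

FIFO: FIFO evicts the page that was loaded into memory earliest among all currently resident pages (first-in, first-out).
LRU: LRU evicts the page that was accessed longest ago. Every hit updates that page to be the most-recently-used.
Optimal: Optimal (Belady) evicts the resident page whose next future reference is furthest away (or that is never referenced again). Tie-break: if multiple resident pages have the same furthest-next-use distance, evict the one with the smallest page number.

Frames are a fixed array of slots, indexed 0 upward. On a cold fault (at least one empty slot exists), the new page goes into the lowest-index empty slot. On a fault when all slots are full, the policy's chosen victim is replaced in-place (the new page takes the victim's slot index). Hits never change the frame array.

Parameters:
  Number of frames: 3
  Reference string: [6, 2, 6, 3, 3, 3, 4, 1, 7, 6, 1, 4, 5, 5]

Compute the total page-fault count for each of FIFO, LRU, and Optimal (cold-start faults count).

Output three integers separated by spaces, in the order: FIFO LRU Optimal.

--- FIFO ---
  step 0: ref 6 -> FAULT, frames=[6,-,-] (faults so far: 1)
  step 1: ref 2 -> FAULT, frames=[6,2,-] (faults so far: 2)
  step 2: ref 6 -> HIT, frames=[6,2,-] (faults so far: 2)
  step 3: ref 3 -> FAULT, frames=[6,2,3] (faults so far: 3)
  step 4: ref 3 -> HIT, frames=[6,2,3] (faults so far: 3)
  step 5: ref 3 -> HIT, frames=[6,2,3] (faults so far: 3)
  step 6: ref 4 -> FAULT, evict 6, frames=[4,2,3] (faults so far: 4)
  step 7: ref 1 -> FAULT, evict 2, frames=[4,1,3] (faults so far: 5)
  step 8: ref 7 -> FAULT, evict 3, frames=[4,1,7] (faults so far: 6)
  step 9: ref 6 -> FAULT, evict 4, frames=[6,1,7] (faults so far: 7)
  step 10: ref 1 -> HIT, frames=[6,1,7] (faults so far: 7)
  step 11: ref 4 -> FAULT, evict 1, frames=[6,4,7] (faults so far: 8)
  step 12: ref 5 -> FAULT, evict 7, frames=[6,4,5] (faults so far: 9)
  step 13: ref 5 -> HIT, frames=[6,4,5] (faults so far: 9)
  FIFO total faults: 9
--- LRU ---
  step 0: ref 6 -> FAULT, frames=[6,-,-] (faults so far: 1)
  step 1: ref 2 -> FAULT, frames=[6,2,-] (faults so far: 2)
  step 2: ref 6 -> HIT, frames=[6,2,-] (faults so far: 2)
  step 3: ref 3 -> FAULT, frames=[6,2,3] (faults so far: 3)
  step 4: ref 3 -> HIT, frames=[6,2,3] (faults so far: 3)
  step 5: ref 3 -> HIT, frames=[6,2,3] (faults so far: 3)
  step 6: ref 4 -> FAULT, evict 2, frames=[6,4,3] (faults so far: 4)
  step 7: ref 1 -> FAULT, evict 6, frames=[1,4,3] (faults so far: 5)
  step 8: ref 7 -> FAULT, evict 3, frames=[1,4,7] (faults so far: 6)
  step 9: ref 6 -> FAULT, evict 4, frames=[1,6,7] (faults so far: 7)
  step 10: ref 1 -> HIT, frames=[1,6,7] (faults so far: 7)
  step 11: ref 4 -> FAULT, evict 7, frames=[1,6,4] (faults so far: 8)
  step 12: ref 5 -> FAULT, evict 6, frames=[1,5,4] (faults so far: 9)
  step 13: ref 5 -> HIT, frames=[1,5,4] (faults so far: 9)
  LRU total faults: 9
--- Optimal ---
  step 0: ref 6 -> FAULT, frames=[6,-,-] (faults so far: 1)
  step 1: ref 2 -> FAULT, frames=[6,2,-] (faults so far: 2)
  step 2: ref 6 -> HIT, frames=[6,2,-] (faults so far: 2)
  step 3: ref 3 -> FAULT, frames=[6,2,3] (faults so far: 3)
  step 4: ref 3 -> HIT, frames=[6,2,3] (faults so far: 3)
  step 5: ref 3 -> HIT, frames=[6,2,3] (faults so far: 3)
  step 6: ref 4 -> FAULT, evict 2, frames=[6,4,3] (faults so far: 4)
  step 7: ref 1 -> FAULT, evict 3, frames=[6,4,1] (faults so far: 5)
  step 8: ref 7 -> FAULT, evict 4, frames=[6,7,1] (faults so far: 6)
  step 9: ref 6 -> HIT, frames=[6,7,1] (faults so far: 6)
  step 10: ref 1 -> HIT, frames=[6,7,1] (faults so far: 6)
  step 11: ref 4 -> FAULT, evict 1, frames=[6,7,4] (faults so far: 7)
  step 12: ref 5 -> FAULT, evict 4, frames=[6,7,5] (faults so far: 8)
  step 13: ref 5 -> HIT, frames=[6,7,5] (faults so far: 8)
  Optimal total faults: 8

Answer: 9 9 8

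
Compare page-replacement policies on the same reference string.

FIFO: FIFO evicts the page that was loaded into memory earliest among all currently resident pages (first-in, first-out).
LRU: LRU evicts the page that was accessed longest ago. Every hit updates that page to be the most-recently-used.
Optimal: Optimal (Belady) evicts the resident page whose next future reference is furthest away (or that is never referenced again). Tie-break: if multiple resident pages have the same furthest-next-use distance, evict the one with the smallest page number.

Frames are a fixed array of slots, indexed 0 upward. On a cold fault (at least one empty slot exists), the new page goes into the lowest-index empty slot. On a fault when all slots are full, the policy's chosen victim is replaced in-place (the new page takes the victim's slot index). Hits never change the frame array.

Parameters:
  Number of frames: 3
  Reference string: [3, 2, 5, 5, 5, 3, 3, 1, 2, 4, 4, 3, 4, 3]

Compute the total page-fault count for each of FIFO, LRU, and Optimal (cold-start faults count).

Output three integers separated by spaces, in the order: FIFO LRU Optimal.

--- FIFO ---
  step 0: ref 3 -> FAULT, frames=[3,-,-] (faults so far: 1)
  step 1: ref 2 -> FAULT, frames=[3,2,-] (faults so far: 2)
  step 2: ref 5 -> FAULT, frames=[3,2,5] (faults so far: 3)
  step 3: ref 5 -> HIT, frames=[3,2,5] (faults so far: 3)
  step 4: ref 5 -> HIT, frames=[3,2,5] (faults so far: 3)
  step 5: ref 3 -> HIT, frames=[3,2,5] (faults so far: 3)
  step 6: ref 3 -> HIT, frames=[3,2,5] (faults so far: 3)
  step 7: ref 1 -> FAULT, evict 3, frames=[1,2,5] (faults so far: 4)
  step 8: ref 2 -> HIT, frames=[1,2,5] (faults so far: 4)
  step 9: ref 4 -> FAULT, evict 2, frames=[1,4,5] (faults so far: 5)
  step 10: ref 4 -> HIT, frames=[1,4,5] (faults so far: 5)
  step 11: ref 3 -> FAULT, evict 5, frames=[1,4,3] (faults so far: 6)
  step 12: ref 4 -> HIT, frames=[1,4,3] (faults so far: 6)
  step 13: ref 3 -> HIT, frames=[1,4,3] (faults so far: 6)
  FIFO total faults: 6
--- LRU ---
  step 0: ref 3 -> FAULT, frames=[3,-,-] (faults so far: 1)
  step 1: ref 2 -> FAULT, frames=[3,2,-] (faults so far: 2)
  step 2: ref 5 -> FAULT, frames=[3,2,5] (faults so far: 3)
  step 3: ref 5 -> HIT, frames=[3,2,5] (faults so far: 3)
  step 4: ref 5 -> HIT, frames=[3,2,5] (faults so far: 3)
  step 5: ref 3 -> HIT, frames=[3,2,5] (faults so far: 3)
  step 6: ref 3 -> HIT, frames=[3,2,5] (faults so far: 3)
  step 7: ref 1 -> FAULT, evict 2, frames=[3,1,5] (faults so far: 4)
  step 8: ref 2 -> FAULT, evict 5, frames=[3,1,2] (faults so far: 5)
  step 9: ref 4 -> FAULT, evict 3, frames=[4,1,2] (faults so far: 6)
  step 10: ref 4 -> HIT, frames=[4,1,2] (faults so far: 6)
  step 11: ref 3 -> FAULT, evict 1, frames=[4,3,2] (faults so far: 7)
  step 12: ref 4 -> HIT, frames=[4,3,2] (faults so far: 7)
  step 13: ref 3 -> HIT, frames=[4,3,2] (faults so far: 7)
  LRU total faults: 7
--- Optimal ---
  step 0: ref 3 -> FAULT, frames=[3,-,-] (faults so far: 1)
  step 1: ref 2 -> FAULT, frames=[3,2,-] (faults so far: 2)
  step 2: ref 5 -> FAULT, frames=[3,2,5] (faults so far: 3)
  step 3: ref 5 -> HIT, frames=[3,2,5] (faults so far: 3)
  step 4: ref 5 -> HIT, frames=[3,2,5] (faults so far: 3)
  step 5: ref 3 -> HIT, frames=[3,2,5] (faults so far: 3)
  step 6: ref 3 -> HIT, frames=[3,2,5] (faults so far: 3)
  step 7: ref 1 -> FAULT, evict 5, frames=[3,2,1] (faults so far: 4)
  step 8: ref 2 -> HIT, frames=[3,2,1] (faults so far: 4)
  step 9: ref 4 -> FAULT, evict 1, frames=[3,2,4] (faults so far: 5)
  step 10: ref 4 -> HIT, frames=[3,2,4] (faults so far: 5)
  step 11: ref 3 -> HIT, frames=[3,2,4] (faults so far: 5)
  step 12: ref 4 -> HIT, frames=[3,2,4] (faults so far: 5)
  step 13: ref 3 -> HIT, frames=[3,2,4] (faults so far: 5)
  Optimal total faults: 5

Answer: 6 7 5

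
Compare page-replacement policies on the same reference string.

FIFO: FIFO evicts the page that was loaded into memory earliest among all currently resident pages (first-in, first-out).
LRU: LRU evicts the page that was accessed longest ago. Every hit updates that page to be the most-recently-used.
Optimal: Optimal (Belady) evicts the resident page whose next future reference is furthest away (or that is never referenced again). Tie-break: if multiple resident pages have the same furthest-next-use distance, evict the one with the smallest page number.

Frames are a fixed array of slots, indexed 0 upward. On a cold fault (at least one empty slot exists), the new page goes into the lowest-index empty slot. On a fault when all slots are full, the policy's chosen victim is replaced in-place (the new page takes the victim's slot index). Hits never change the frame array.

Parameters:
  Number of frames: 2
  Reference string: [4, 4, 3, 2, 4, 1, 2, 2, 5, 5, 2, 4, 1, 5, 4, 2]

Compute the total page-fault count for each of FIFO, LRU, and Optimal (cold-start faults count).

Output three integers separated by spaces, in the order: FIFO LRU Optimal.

Answer: 12 12 9

Derivation:
--- FIFO ---
  step 0: ref 4 -> FAULT, frames=[4,-] (faults so far: 1)
  step 1: ref 4 -> HIT, frames=[4,-] (faults so far: 1)
  step 2: ref 3 -> FAULT, frames=[4,3] (faults so far: 2)
  step 3: ref 2 -> FAULT, evict 4, frames=[2,3] (faults so far: 3)
  step 4: ref 4 -> FAULT, evict 3, frames=[2,4] (faults so far: 4)
  step 5: ref 1 -> FAULT, evict 2, frames=[1,4] (faults so far: 5)
  step 6: ref 2 -> FAULT, evict 4, frames=[1,2] (faults so far: 6)
  step 7: ref 2 -> HIT, frames=[1,2] (faults so far: 6)
  step 8: ref 5 -> FAULT, evict 1, frames=[5,2] (faults so far: 7)
  step 9: ref 5 -> HIT, frames=[5,2] (faults so far: 7)
  step 10: ref 2 -> HIT, frames=[5,2] (faults so far: 7)
  step 11: ref 4 -> FAULT, evict 2, frames=[5,4] (faults so far: 8)
  step 12: ref 1 -> FAULT, evict 5, frames=[1,4] (faults so far: 9)
  step 13: ref 5 -> FAULT, evict 4, frames=[1,5] (faults so far: 10)
  step 14: ref 4 -> FAULT, evict 1, frames=[4,5] (faults so far: 11)
  step 15: ref 2 -> FAULT, evict 5, frames=[4,2] (faults so far: 12)
  FIFO total faults: 12
--- LRU ---
  step 0: ref 4 -> FAULT, frames=[4,-] (faults so far: 1)
  step 1: ref 4 -> HIT, frames=[4,-] (faults so far: 1)
  step 2: ref 3 -> FAULT, frames=[4,3] (faults so far: 2)
  step 3: ref 2 -> FAULT, evict 4, frames=[2,3] (faults so far: 3)
  step 4: ref 4 -> FAULT, evict 3, frames=[2,4] (faults so far: 4)
  step 5: ref 1 -> FAULT, evict 2, frames=[1,4] (faults so far: 5)
  step 6: ref 2 -> FAULT, evict 4, frames=[1,2] (faults so far: 6)
  step 7: ref 2 -> HIT, frames=[1,2] (faults so far: 6)
  step 8: ref 5 -> FAULT, evict 1, frames=[5,2] (faults so far: 7)
  step 9: ref 5 -> HIT, frames=[5,2] (faults so far: 7)
  step 10: ref 2 -> HIT, frames=[5,2] (faults so far: 7)
  step 11: ref 4 -> FAULT, evict 5, frames=[4,2] (faults so far: 8)
  step 12: ref 1 -> FAULT, evict 2, frames=[4,1] (faults so far: 9)
  step 13: ref 5 -> FAULT, evict 4, frames=[5,1] (faults so far: 10)
  step 14: ref 4 -> FAULT, evict 1, frames=[5,4] (faults so far: 11)
  step 15: ref 2 -> FAULT, evict 5, frames=[2,4] (faults so far: 12)
  LRU total faults: 12
--- Optimal ---
  step 0: ref 4 -> FAULT, frames=[4,-] (faults so far: 1)
  step 1: ref 4 -> HIT, frames=[4,-] (faults so far: 1)
  step 2: ref 3 -> FAULT, frames=[4,3] (faults so far: 2)
  step 3: ref 2 -> FAULT, evict 3, frames=[4,2] (faults so far: 3)
  step 4: ref 4 -> HIT, frames=[4,2] (faults so far: 3)
  step 5: ref 1 -> FAULT, evict 4, frames=[1,2] (faults so far: 4)
  step 6: ref 2 -> HIT, frames=[1,2] (faults so far: 4)
  step 7: ref 2 -> HIT, frames=[1,2] (faults so far: 4)
  step 8: ref 5 -> FAULT, evict 1, frames=[5,2] (faults so far: 5)
  step 9: ref 5 -> HIT, frames=[5,2] (faults so far: 5)
  step 10: ref 2 -> HIT, frames=[5,2] (faults so far: 5)
  step 11: ref 4 -> FAULT, evict 2, frames=[5,4] (faults so far: 6)
  step 12: ref 1 -> FAULT, evict 4, frames=[5,1] (faults so far: 7)
  step 13: ref 5 -> HIT, frames=[5,1] (faults so far: 7)
  step 14: ref 4 -> FAULT, evict 1, frames=[5,4] (faults so far: 8)
  step 15: ref 2 -> FAULT, evict 4, frames=[5,2] (faults so far: 9)
  Optimal total faults: 9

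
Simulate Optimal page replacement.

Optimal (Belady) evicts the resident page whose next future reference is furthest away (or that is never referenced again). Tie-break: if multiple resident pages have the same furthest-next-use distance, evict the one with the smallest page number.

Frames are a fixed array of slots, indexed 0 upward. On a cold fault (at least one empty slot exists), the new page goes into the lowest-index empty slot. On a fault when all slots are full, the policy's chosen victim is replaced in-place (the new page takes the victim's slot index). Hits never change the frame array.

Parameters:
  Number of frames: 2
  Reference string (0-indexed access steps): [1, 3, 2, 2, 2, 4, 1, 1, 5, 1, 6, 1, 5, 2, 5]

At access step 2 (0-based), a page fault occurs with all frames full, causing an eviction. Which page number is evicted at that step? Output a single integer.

Step 0: ref 1 -> FAULT, frames=[1,-]
Step 1: ref 3 -> FAULT, frames=[1,3]
Step 2: ref 2 -> FAULT, evict 3, frames=[1,2]
At step 2: evicted page 3

Answer: 3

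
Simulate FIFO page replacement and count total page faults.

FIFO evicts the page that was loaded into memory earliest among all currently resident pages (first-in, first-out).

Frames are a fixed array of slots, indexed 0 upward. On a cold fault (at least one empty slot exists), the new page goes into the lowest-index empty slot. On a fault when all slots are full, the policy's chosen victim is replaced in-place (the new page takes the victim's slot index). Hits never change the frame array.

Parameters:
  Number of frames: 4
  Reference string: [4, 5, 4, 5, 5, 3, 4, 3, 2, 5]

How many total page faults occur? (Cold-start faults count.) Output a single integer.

Answer: 4

Derivation:
Step 0: ref 4 → FAULT, frames=[4,-,-,-]
Step 1: ref 5 → FAULT, frames=[4,5,-,-]
Step 2: ref 4 → HIT, frames=[4,5,-,-]
Step 3: ref 5 → HIT, frames=[4,5,-,-]
Step 4: ref 5 → HIT, frames=[4,5,-,-]
Step 5: ref 3 → FAULT, frames=[4,5,3,-]
Step 6: ref 4 → HIT, frames=[4,5,3,-]
Step 7: ref 3 → HIT, frames=[4,5,3,-]
Step 8: ref 2 → FAULT, frames=[4,5,3,2]
Step 9: ref 5 → HIT, frames=[4,5,3,2]
Total faults: 4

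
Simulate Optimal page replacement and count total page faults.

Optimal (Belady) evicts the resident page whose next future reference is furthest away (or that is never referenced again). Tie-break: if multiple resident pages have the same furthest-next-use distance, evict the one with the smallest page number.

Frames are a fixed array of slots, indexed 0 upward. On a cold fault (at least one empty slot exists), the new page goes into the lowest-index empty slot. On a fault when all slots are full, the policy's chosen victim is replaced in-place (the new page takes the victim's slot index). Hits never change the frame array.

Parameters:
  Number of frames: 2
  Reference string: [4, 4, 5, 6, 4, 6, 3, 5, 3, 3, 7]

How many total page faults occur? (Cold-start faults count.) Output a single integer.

Step 0: ref 4 → FAULT, frames=[4,-]
Step 1: ref 4 → HIT, frames=[4,-]
Step 2: ref 5 → FAULT, frames=[4,5]
Step 3: ref 6 → FAULT (evict 5), frames=[4,6]
Step 4: ref 4 → HIT, frames=[4,6]
Step 5: ref 6 → HIT, frames=[4,6]
Step 6: ref 3 → FAULT (evict 4), frames=[3,6]
Step 7: ref 5 → FAULT (evict 6), frames=[3,5]
Step 8: ref 3 → HIT, frames=[3,5]
Step 9: ref 3 → HIT, frames=[3,5]
Step 10: ref 7 → FAULT (evict 3), frames=[7,5]
Total faults: 6

Answer: 6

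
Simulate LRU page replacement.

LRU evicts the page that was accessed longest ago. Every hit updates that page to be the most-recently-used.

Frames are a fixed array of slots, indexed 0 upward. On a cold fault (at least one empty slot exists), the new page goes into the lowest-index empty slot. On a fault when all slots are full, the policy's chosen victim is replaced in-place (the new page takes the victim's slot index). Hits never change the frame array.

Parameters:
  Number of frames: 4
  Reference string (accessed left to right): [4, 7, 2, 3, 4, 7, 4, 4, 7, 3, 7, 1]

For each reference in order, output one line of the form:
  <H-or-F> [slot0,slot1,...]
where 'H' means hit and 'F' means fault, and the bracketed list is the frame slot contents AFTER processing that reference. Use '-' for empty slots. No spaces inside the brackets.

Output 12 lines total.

F [4,-,-,-]
F [4,7,-,-]
F [4,7,2,-]
F [4,7,2,3]
H [4,7,2,3]
H [4,7,2,3]
H [4,7,2,3]
H [4,7,2,3]
H [4,7,2,3]
H [4,7,2,3]
H [4,7,2,3]
F [4,7,1,3]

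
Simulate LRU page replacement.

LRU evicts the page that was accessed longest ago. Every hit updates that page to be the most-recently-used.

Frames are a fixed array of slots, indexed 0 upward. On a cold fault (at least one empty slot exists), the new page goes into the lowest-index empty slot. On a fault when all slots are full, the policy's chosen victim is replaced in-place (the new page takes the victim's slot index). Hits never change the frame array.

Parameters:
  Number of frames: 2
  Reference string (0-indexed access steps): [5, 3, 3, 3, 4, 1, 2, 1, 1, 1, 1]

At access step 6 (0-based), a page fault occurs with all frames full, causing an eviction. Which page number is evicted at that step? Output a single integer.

Step 0: ref 5 -> FAULT, frames=[5,-]
Step 1: ref 3 -> FAULT, frames=[5,3]
Step 2: ref 3 -> HIT, frames=[5,3]
Step 3: ref 3 -> HIT, frames=[5,3]
Step 4: ref 4 -> FAULT, evict 5, frames=[4,3]
Step 5: ref 1 -> FAULT, evict 3, frames=[4,1]
Step 6: ref 2 -> FAULT, evict 4, frames=[2,1]
At step 6: evicted page 4

Answer: 4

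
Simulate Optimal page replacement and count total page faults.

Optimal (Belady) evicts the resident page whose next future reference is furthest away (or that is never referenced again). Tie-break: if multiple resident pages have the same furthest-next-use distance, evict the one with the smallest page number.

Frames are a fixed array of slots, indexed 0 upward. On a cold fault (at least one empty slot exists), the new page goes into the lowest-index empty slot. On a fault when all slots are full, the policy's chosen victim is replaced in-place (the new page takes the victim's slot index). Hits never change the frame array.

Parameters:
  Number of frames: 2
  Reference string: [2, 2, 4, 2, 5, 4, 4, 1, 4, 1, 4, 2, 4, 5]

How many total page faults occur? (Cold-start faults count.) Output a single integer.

Step 0: ref 2 → FAULT, frames=[2,-]
Step 1: ref 2 → HIT, frames=[2,-]
Step 2: ref 4 → FAULT, frames=[2,4]
Step 3: ref 2 → HIT, frames=[2,4]
Step 4: ref 5 → FAULT (evict 2), frames=[5,4]
Step 5: ref 4 → HIT, frames=[5,4]
Step 6: ref 4 → HIT, frames=[5,4]
Step 7: ref 1 → FAULT (evict 5), frames=[1,4]
Step 8: ref 4 → HIT, frames=[1,4]
Step 9: ref 1 → HIT, frames=[1,4]
Step 10: ref 4 → HIT, frames=[1,4]
Step 11: ref 2 → FAULT (evict 1), frames=[2,4]
Step 12: ref 4 → HIT, frames=[2,4]
Step 13: ref 5 → FAULT (evict 2), frames=[5,4]
Total faults: 6

Answer: 6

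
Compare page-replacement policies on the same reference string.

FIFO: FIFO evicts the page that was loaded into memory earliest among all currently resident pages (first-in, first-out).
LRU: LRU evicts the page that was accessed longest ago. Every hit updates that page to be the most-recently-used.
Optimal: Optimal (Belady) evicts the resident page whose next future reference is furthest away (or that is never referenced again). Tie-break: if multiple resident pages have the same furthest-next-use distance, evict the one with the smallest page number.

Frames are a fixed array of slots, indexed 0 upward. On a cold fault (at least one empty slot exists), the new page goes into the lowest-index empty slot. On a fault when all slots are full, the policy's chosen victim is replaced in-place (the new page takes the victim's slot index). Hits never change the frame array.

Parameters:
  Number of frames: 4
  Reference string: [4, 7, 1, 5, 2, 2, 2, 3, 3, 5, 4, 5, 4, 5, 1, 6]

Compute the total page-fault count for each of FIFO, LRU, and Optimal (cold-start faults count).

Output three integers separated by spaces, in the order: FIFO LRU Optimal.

--- FIFO ---
  step 0: ref 4 -> FAULT, frames=[4,-,-,-] (faults so far: 1)
  step 1: ref 7 -> FAULT, frames=[4,7,-,-] (faults so far: 2)
  step 2: ref 1 -> FAULT, frames=[4,7,1,-] (faults so far: 3)
  step 3: ref 5 -> FAULT, frames=[4,7,1,5] (faults so far: 4)
  step 4: ref 2 -> FAULT, evict 4, frames=[2,7,1,5] (faults so far: 5)
  step 5: ref 2 -> HIT, frames=[2,7,1,5] (faults so far: 5)
  step 6: ref 2 -> HIT, frames=[2,7,1,5] (faults so far: 5)
  step 7: ref 3 -> FAULT, evict 7, frames=[2,3,1,5] (faults so far: 6)
  step 8: ref 3 -> HIT, frames=[2,3,1,5] (faults so far: 6)
  step 9: ref 5 -> HIT, frames=[2,3,1,5] (faults so far: 6)
  step 10: ref 4 -> FAULT, evict 1, frames=[2,3,4,5] (faults so far: 7)
  step 11: ref 5 -> HIT, frames=[2,3,4,5] (faults so far: 7)
  step 12: ref 4 -> HIT, frames=[2,3,4,5] (faults so far: 7)
  step 13: ref 5 -> HIT, frames=[2,3,4,5] (faults so far: 7)
  step 14: ref 1 -> FAULT, evict 5, frames=[2,3,4,1] (faults so far: 8)
  step 15: ref 6 -> FAULT, evict 2, frames=[6,3,4,1] (faults so far: 9)
  FIFO total faults: 9
--- LRU ---
  step 0: ref 4 -> FAULT, frames=[4,-,-,-] (faults so far: 1)
  step 1: ref 7 -> FAULT, frames=[4,7,-,-] (faults so far: 2)
  step 2: ref 1 -> FAULT, frames=[4,7,1,-] (faults so far: 3)
  step 3: ref 5 -> FAULT, frames=[4,7,1,5] (faults so far: 4)
  step 4: ref 2 -> FAULT, evict 4, frames=[2,7,1,5] (faults so far: 5)
  step 5: ref 2 -> HIT, frames=[2,7,1,5] (faults so far: 5)
  step 6: ref 2 -> HIT, frames=[2,7,1,5] (faults so far: 5)
  step 7: ref 3 -> FAULT, evict 7, frames=[2,3,1,5] (faults so far: 6)
  step 8: ref 3 -> HIT, frames=[2,3,1,5] (faults so far: 6)
  step 9: ref 5 -> HIT, frames=[2,3,1,5] (faults so far: 6)
  step 10: ref 4 -> FAULT, evict 1, frames=[2,3,4,5] (faults so far: 7)
  step 11: ref 5 -> HIT, frames=[2,3,4,5] (faults so far: 7)
  step 12: ref 4 -> HIT, frames=[2,3,4,5] (faults so far: 7)
  step 13: ref 5 -> HIT, frames=[2,3,4,5] (faults so far: 7)
  step 14: ref 1 -> FAULT, evict 2, frames=[1,3,4,5] (faults so far: 8)
  step 15: ref 6 -> FAULT, evict 3, frames=[1,6,4,5] (faults so far: 9)
  LRU total faults: 9
--- Optimal ---
  step 0: ref 4 -> FAULT, frames=[4,-,-,-] (faults so far: 1)
  step 1: ref 7 -> FAULT, frames=[4,7,-,-] (faults so far: 2)
  step 2: ref 1 -> FAULT, frames=[4,7,1,-] (faults so far: 3)
  step 3: ref 5 -> FAULT, frames=[4,7,1,5] (faults so far: 4)
  step 4: ref 2 -> FAULT, evict 7, frames=[4,2,1,5] (faults so far: 5)
  step 5: ref 2 -> HIT, frames=[4,2,1,5] (faults so far: 5)
  step 6: ref 2 -> HIT, frames=[4,2,1,5] (faults so far: 5)
  step 7: ref 3 -> FAULT, evict 2, frames=[4,3,1,5] (faults so far: 6)
  step 8: ref 3 -> HIT, frames=[4,3,1,5] (faults so far: 6)
  step 9: ref 5 -> HIT, frames=[4,3,1,5] (faults so far: 6)
  step 10: ref 4 -> HIT, frames=[4,3,1,5] (faults so far: 6)
  step 11: ref 5 -> HIT, frames=[4,3,1,5] (faults so far: 6)
  step 12: ref 4 -> HIT, frames=[4,3,1,5] (faults so far: 6)
  step 13: ref 5 -> HIT, frames=[4,3,1,5] (faults so far: 6)
  step 14: ref 1 -> HIT, frames=[4,3,1,5] (faults so far: 6)
  step 15: ref 6 -> FAULT, evict 1, frames=[4,3,6,5] (faults so far: 7)
  Optimal total faults: 7

Answer: 9 9 7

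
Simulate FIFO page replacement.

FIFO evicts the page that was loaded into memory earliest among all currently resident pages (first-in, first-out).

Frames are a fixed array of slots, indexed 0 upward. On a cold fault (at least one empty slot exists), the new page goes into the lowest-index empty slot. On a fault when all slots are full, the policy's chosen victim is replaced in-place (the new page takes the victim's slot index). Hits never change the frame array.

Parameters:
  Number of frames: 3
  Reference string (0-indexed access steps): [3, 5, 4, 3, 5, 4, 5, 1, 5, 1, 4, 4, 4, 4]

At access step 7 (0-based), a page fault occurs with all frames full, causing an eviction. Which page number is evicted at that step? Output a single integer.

Answer: 3

Derivation:
Step 0: ref 3 -> FAULT, frames=[3,-,-]
Step 1: ref 5 -> FAULT, frames=[3,5,-]
Step 2: ref 4 -> FAULT, frames=[3,5,4]
Step 3: ref 3 -> HIT, frames=[3,5,4]
Step 4: ref 5 -> HIT, frames=[3,5,4]
Step 5: ref 4 -> HIT, frames=[3,5,4]
Step 6: ref 5 -> HIT, frames=[3,5,4]
Step 7: ref 1 -> FAULT, evict 3, frames=[1,5,4]
At step 7: evicted page 3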